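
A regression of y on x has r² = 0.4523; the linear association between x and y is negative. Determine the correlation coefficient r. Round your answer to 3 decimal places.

|r| = √0.4523 = 0.673
The association is negative, so r = −0.673.

-0.673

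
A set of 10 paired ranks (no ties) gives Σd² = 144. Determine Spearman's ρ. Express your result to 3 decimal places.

ρ = 1 − 6Σd² / [n(n²−1)] = 1 − 6×144 / (10×99)
  = 1 − 864/990 = 1 − 0.8727 ≈ 0.127

0.127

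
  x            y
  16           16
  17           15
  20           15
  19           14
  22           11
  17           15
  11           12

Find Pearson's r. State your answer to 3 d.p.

-0.052

n = 7, Σx = 122, Σy = 98, Σx² = 2200, Σy² = 1392, Σxy = 1706
nΣxy − ΣxΣy = 11942 − 11956 = -14
nΣx² − (Σx)² = 15400 − 14884 = 516; nΣy² − (Σy)² = 9744 − 9604 = 140
r = -14 / √(516 × 140) = -14 / 268.7750 ≈ -0.052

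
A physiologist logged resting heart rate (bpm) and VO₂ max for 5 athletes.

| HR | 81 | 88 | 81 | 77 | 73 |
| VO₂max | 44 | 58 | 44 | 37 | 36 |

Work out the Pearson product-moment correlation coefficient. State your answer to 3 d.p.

0.966

n = 5, Σx = 400, Σy = 219, Σx² = 32124, Σy² = 9901, Σxy = 17709
nΣxy − ΣxΣy = 88545 − 87600 = 945
nΣx² − (Σx)² = 160620 − 160000 = 620; nΣy² − (Σy)² = 49505 − 47961 = 1544
r = 945 / √(620 × 1544) = 945 / 978.4069 ≈ 0.966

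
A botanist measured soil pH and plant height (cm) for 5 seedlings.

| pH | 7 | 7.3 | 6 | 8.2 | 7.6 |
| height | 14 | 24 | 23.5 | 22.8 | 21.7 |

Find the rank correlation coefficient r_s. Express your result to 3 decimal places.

-0.100

Rank pH: 2, 3, 1, 5, 4
Rank height: 1, 5, 4, 3, 2
d = rank(pH) − rank(height): 1, -2, -3, 2, 2; Σd² = 22
ρ = 1 − 6Σd² / [n(n²−1)] = 1 − 6×22 / (5×24) = 1 − 132/120 ≈ -0.100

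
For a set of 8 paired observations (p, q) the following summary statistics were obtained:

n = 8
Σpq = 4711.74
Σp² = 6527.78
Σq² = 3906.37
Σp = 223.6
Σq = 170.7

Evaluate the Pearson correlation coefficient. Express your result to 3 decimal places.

-0.219

r = (nΣpq − ΣpΣq) / √[(nΣp² − (Σp)²)(nΣq² − (Σq)²)]
Numerator: 8×4711.74 − 223.6×170.7 = -474.6
Denominator: √[(52222.24 − 49996.96)(31250.96 − 29138.49)] = √[2225.28 × 2112.47] = 2168.1414
r = -474.6 / 2168.1414 ≈ -0.219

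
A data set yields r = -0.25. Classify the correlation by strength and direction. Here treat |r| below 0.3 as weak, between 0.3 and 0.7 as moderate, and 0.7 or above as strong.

r = -0.25 < 0 so the relationship is negative.
|r| = 0.25, which falls in the weak range.

weak negative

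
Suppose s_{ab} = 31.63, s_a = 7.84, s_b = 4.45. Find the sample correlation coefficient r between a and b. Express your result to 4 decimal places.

r = Cov(a,b) / (s_a · s_b) = 31.63 / (7.84 × 4.45)
  = 31.63 / 34.8880 ≈ 0.9066

0.9066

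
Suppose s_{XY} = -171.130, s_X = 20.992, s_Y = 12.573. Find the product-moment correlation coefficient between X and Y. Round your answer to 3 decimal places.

r = Cov(X,Y) / (s_X · s_Y) = -171.130 / (20.992 × 12.573)
  = -171.130 / 263.9324 ≈ -0.648

-0.648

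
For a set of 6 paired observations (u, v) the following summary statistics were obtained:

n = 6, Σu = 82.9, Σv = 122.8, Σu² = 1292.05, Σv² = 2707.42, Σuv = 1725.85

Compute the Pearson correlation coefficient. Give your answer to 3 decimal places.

0.173

r = (nΣuv − ΣuΣv) / √[(nΣu² − (Σu)²)(nΣv² − (Σv)²)]
Numerator: 6×1725.85 − 82.9×122.8 = 174.98
Denominator: √[(7752.3 − 6872.41)(16244.52 − 15079.84)] = √[879.89 × 1164.68] = 1012.3193
r = 174.98 / 1012.3193 ≈ 0.173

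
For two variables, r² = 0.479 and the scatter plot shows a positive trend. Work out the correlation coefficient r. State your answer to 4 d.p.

|r| = √0.479 = 0.6921
The association is positive, so r = 0.6921.

0.6921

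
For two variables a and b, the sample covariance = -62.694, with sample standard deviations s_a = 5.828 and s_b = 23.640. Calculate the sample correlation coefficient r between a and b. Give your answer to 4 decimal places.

r = Cov(a,b) / (s_a · s_b) = -62.694 / (5.828 × 23.640)
  = -62.694 / 137.7739 ≈ -0.4550

-0.4550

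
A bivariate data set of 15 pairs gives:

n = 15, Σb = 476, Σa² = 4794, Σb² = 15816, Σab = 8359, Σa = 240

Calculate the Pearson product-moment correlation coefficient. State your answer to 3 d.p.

0.902

r = (nΣab − ΣaΣb) / √[(nΣa² − (Σa)²)(nΣb² − (Σb)²)]
Numerator: 15×8359 − 240×476 = 11145
Denominator: √[(71910 − 57600)(237240 − 226576)] = √[14310 × 10664] = 12353.2117
r = 11145 / 12353.2117 ≈ 0.902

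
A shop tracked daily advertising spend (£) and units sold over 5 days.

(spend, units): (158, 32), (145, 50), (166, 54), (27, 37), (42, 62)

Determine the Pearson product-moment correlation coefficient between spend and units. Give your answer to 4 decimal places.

-0.1243

n = 5, Σx = 538, Σy = 235, Σx² = 76038, Σy² = 11653, Σxy = 24873
nΣxy − ΣxΣy = 124365 − 126430 = -2065
nΣx² − (Σx)² = 380190 − 289444 = 90746; nΣy² − (Σy)² = 58265 − 55225 = 3040
r = -2065 / √(90746 × 3040) = -2065 / 16609.2697 ≈ -0.1243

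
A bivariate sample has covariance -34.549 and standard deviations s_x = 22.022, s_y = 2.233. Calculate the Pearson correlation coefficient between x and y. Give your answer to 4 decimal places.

-0.7026

r = Cov(x,y) / (s_x · s_y) = -34.549 / (22.022 × 2.233)
  = -34.549 / 49.1751 ≈ -0.7026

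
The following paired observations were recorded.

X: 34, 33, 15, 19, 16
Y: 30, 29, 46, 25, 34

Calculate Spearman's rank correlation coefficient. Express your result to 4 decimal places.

Rank X: 5, 4, 1, 3, 2
Rank Y: 3, 2, 5, 1, 4
d = rank(X) − rank(Y): 2, 2, -4, 2, -2; Σd² = 32
ρ = 1 − 6Σd² / [n(n²−1)] = 1 − 6×32 / (5×24) = 1 − 192/120 ≈ -0.6000

-0.6000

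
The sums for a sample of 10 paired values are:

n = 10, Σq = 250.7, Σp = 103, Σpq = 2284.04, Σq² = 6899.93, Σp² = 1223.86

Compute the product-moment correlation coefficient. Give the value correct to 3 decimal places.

-0.942

r = (nΣpq − ΣpΣq) / √[(nΣp² − (Σp)²)(nΣq² − (Σq)²)]
Numerator: 10×2284.04 − 103×250.7 = -2981.7
Denominator: √[(12238.6 − 10609)(68999.3 − 62850.49)] = √[1629.6 × 6148.81] = 3165.4543
r = -2981.7 / 3165.4543 ≈ -0.942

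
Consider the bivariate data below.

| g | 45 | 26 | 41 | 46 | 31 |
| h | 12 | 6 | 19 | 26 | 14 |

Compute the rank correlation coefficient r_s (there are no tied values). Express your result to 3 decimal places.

0.700

Rank g: 4, 1, 3, 5, 2
Rank h: 2, 1, 4, 5, 3
d = rank(g) − rank(h): 2, 0, -1, 0, -1; Σd² = 6
ρ = 1 − 6Σd² / [n(n²−1)] = 1 − 6×6 / (5×24) = 1 − 36/120 ≈ 0.700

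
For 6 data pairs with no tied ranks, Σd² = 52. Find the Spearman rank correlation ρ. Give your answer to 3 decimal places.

-0.486

ρ = 1 − 6Σd² / [n(n²−1)] = 1 − 6×52 / (6×35)
  = 1 − 312/210 = 1 − 1.4857 ≈ -0.486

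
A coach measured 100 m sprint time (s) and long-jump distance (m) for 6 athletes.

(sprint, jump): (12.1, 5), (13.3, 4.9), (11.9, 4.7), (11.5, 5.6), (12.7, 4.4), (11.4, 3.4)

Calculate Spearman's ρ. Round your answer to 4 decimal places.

0.1429

Rank sprint: 4, 6, 3, 2, 5, 1
Rank jump: 5, 4, 3, 6, 2, 1
d = rank(sprint) − rank(jump): -1, 2, 0, -4, 3, 0; Σd² = 30
ρ = 1 − 6Σd² / [n(n²−1)] = 1 − 6×30 / (6×35) = 1 − 180/210 ≈ 0.1429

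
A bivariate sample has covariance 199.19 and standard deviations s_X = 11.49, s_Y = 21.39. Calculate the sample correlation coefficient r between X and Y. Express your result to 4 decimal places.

r = Cov(X,Y) / (s_X · s_Y) = 199.19 / (11.49 × 21.39)
  = 199.19 / 245.7711 ≈ 0.8105

0.8105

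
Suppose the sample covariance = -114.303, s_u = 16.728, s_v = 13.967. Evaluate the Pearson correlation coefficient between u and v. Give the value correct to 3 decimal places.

r = Cov(u,v) / (s_u · s_v) = -114.303 / (16.728 × 13.967)
  = -114.303 / 233.6400 ≈ -0.489

-0.489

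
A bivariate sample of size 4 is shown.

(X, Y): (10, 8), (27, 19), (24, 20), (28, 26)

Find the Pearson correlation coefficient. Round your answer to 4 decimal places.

0.9417

n = 4, ΣX = 89, ΣY = 73, ΣX² = 2189, ΣY² = 1501, ΣXY = 1801
nΣXY − ΣXΣY = 7204 − 6497 = 707
nΣX² − (ΣX)² = 8756 − 7921 = 835; nΣY² − (ΣY)² = 6004 − 5329 = 675
r = 707 / √(835 × 675) = 707 / 750.7496 ≈ 0.9417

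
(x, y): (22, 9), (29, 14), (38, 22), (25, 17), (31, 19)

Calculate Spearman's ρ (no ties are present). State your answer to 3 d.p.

Rank x: 1, 3, 5, 2, 4
Rank y: 1, 2, 5, 3, 4
d = rank(x) − rank(y): 0, 1, 0, -1, 0; Σd² = 2
ρ = 1 − 6Σd² / [n(n²−1)] = 1 − 6×2 / (5×24) = 1 − 12/120 ≈ 0.900

0.900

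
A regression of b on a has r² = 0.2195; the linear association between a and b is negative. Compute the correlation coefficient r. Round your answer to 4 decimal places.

-0.4685

|r| = √0.2195 = 0.4685
The association is negative, so r = −0.4685.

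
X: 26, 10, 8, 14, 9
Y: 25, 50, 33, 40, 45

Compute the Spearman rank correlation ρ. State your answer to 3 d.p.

Rank X: 5, 3, 1, 4, 2
Rank Y: 1, 5, 2, 3, 4
d = rank(X) − rank(Y): 4, -2, -1, 1, -2; Σd² = 26
ρ = 1 − 6Σd² / [n(n²−1)] = 1 − 6×26 / (5×24) = 1 − 156/120 ≈ -0.300

-0.300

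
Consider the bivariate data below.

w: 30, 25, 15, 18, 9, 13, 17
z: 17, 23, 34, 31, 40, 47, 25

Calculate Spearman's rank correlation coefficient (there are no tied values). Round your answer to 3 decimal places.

-0.929

Rank w: 7, 6, 3, 5, 1, 2, 4
Rank z: 1, 2, 5, 4, 6, 7, 3
d = rank(w) − rank(z): 6, 4, -2, 1, -5, -5, 1; Σd² = 108
ρ = 1 − 6Σd² / [n(n²−1)] = 1 − 6×108 / (7×48) = 1 − 648/336 ≈ -0.929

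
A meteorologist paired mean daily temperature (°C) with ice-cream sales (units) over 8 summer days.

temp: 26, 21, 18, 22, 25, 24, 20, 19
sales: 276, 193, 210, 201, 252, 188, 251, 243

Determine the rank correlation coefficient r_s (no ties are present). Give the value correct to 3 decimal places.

0.286

Rank temp: 8, 4, 1, 5, 7, 6, 3, 2
Rank sales: 8, 2, 4, 3, 7, 1, 6, 5
d = rank(temp) − rank(sales): 0, 2, -3, 2, 0, 5, -3, -3; Σd² = 60
ρ = 1 − 6Σd² / [n(n²−1)] = 1 − 6×60 / (8×63) = 1 − 360/504 ≈ 0.286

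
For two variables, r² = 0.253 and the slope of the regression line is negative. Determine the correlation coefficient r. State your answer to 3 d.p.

-0.503

|r| = √0.253 = 0.503
The association is negative, so r = −0.503.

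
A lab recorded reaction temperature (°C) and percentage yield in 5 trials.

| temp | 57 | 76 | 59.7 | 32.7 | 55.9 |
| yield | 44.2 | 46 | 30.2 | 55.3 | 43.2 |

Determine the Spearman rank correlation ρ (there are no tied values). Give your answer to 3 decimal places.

Rank temp: 3, 5, 4, 1, 2
Rank yield: 3, 4, 1, 5, 2
d = rank(temp) − rank(yield): 0, 1, 3, -4, 0; Σd² = 26
ρ = 1 − 6Σd² / [n(n²−1)] = 1 − 6×26 / (5×24) = 1 − 156/120 ≈ -0.300

-0.300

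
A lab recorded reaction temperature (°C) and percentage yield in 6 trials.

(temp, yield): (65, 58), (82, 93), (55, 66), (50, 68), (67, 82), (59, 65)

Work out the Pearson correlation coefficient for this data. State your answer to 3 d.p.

n = 6, Σx = 378, Σy = 432, Σx² = 24444, Σy² = 31942, Σxy = 27755
nΣxy − ΣxΣy = 166530 − 163296 = 3234
nΣx² − (Σx)² = 146664 − 142884 = 3780; nΣy² − (Σy)² = 191652 − 186624 = 5028
r = 3234 / √(3780 × 5028) = 3234 / 4359.5688 ≈ 0.742

0.742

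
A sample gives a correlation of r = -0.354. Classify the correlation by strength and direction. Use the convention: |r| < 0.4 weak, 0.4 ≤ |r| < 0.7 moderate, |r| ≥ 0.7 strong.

weak negative

r = -0.354 < 0 so the relationship is negative.
|r| = 0.354, which falls in the weak range.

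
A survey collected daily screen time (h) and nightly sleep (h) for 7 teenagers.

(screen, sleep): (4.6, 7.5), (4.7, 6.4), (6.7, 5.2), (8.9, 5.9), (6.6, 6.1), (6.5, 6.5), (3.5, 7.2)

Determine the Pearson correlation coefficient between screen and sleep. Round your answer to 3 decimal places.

-0.710

n = 7, Σx = 41.5, Σy = 44.8, Σx² = 265.41, Σy² = 290.36, Σxy = 259.64
nΣxy − ΣxΣy = 1817.48 − 1859.2 = -41.72
nΣx² − (Σx)² = 1857.87 − 1722.25 = 135.62; nΣy² − (Σy)² = 2032.52 − 2007.04 = 25.48
r = -41.72 / √(135.62 × 25.48) = -41.72 / 58.7843 ≈ -0.710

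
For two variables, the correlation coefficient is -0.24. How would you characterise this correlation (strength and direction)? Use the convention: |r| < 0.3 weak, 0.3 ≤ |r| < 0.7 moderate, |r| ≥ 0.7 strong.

weak negative

r = -0.24 < 0 so the relationship is negative.
|r| = 0.24, which falls in the weak range.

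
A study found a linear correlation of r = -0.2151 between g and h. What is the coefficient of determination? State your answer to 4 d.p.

r² = (-0.2151)² = 0.0463

0.0463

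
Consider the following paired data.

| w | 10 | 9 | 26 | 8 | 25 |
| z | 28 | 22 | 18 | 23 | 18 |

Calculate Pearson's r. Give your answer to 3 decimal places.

-0.800

n = 5, Σw = 78, Σz = 109, Σw² = 1546, Σz² = 2445, Σwz = 1580
nΣwz − ΣwΣz = 7900 − 8502 = -602
nΣw² − (Σw)² = 7730 − 6084 = 1646; nΣz² − (Σz)² = 12225 − 11881 = 344
r = -602 / √(1646 × 344) = -602 / 752.4786 ≈ -0.800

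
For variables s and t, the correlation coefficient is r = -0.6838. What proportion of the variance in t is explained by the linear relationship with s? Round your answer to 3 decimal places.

0.468

r² = (-0.6838)² = 0.468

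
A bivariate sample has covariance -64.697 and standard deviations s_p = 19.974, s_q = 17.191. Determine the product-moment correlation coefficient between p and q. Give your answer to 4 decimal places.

r = Cov(p,q) / (s_p · s_q) = -64.697 / (19.974 × 17.191)
  = -64.697 / 343.3730 ≈ -0.1884

-0.1884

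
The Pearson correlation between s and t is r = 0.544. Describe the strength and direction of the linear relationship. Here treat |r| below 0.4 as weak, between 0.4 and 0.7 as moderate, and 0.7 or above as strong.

r = 0.544 > 0 so the relationship is positive.
|r| = 0.544, which falls in the moderate range.

moderate positive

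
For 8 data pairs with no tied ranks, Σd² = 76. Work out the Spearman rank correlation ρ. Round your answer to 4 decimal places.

ρ = 1 − 6Σd² / [n(n²−1)] = 1 − 6×76 / (8×63)
  = 1 − 456/504 = 1 − 0.90476 ≈ 0.0952

0.0952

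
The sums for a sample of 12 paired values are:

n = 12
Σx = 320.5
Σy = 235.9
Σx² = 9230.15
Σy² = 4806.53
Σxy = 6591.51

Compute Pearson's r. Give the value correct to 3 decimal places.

0.864

r = (nΣxy − ΣxΣy) / √[(nΣx² − (Σx)²)(nΣy² − (Σy)²)]
Numerator: 12×6591.51 − 320.5×235.9 = 3492.17
Denominator: √[(110761.8 − 102720.25)(57678.36 − 55648.81)] = √[8041.55 × 2029.55] = 4039.8921
r = 3492.17 / 4039.8921 ≈ 0.864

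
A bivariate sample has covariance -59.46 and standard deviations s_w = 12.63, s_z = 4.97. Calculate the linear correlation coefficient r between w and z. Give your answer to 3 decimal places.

r = Cov(w,z) / (s_w · s_z) = -59.46 / (12.63 × 4.97)
  = -59.46 / 62.7711 ≈ -0.947

-0.947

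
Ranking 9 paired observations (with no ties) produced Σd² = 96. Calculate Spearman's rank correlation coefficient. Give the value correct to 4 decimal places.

0.2000

ρ = 1 − 6Σd² / [n(n²−1)] = 1 − 6×96 / (9×80)
  = 1 − 576/720 = 1 − 0.80000 ≈ 0.2000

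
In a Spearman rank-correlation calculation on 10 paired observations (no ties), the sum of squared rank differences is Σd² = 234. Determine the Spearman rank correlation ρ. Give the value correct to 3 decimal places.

ρ = 1 − 6Σd² / [n(n²−1)] = 1 − 6×234 / (10×99)
  = 1 − 1404/990 = 1 − 1.4182 ≈ -0.418

-0.418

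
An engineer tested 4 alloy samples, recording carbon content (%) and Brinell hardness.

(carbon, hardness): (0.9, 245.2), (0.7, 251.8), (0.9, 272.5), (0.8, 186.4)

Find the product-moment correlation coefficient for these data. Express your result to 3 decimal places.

n = 4, Σx = 3.3, Σy = 955.9, Σx² = 2.75, Σy² = 232527.49, Σxy = 791.31
nΣxy − ΣxΣy = 3165.24 − 3154.47 = 10.77
nΣx² − (Σx)² = 11 − 10.89 = 0.11; nΣy² − (Σy)² = 930109.96 − 913744.81 = 16365.15
r = 10.77 / √(0.11 × 16365.15) = 10.77 / 42.4284 ≈ 0.254

0.254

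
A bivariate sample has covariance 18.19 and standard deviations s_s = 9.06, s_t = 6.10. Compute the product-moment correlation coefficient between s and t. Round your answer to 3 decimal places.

0.329

r = Cov(s,t) / (s_s · s_t) = 18.19 / (9.06 × 6.10)
  = 18.19 / 55.2660 ≈ 0.329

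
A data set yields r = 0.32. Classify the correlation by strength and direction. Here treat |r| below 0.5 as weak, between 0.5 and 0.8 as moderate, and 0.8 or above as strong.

weak positive

r = 0.32 > 0 so the relationship is positive.
|r| = 0.32, which falls in the weak range.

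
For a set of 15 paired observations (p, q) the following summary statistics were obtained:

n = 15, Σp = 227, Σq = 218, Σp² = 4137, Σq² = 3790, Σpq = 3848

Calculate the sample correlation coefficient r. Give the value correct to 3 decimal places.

r = (nΣpq − ΣpΣq) / √[(nΣp² − (Σp)²)(nΣq² − (Σq)²)]
Numerator: 15×3848 − 227×218 = 8234
Denominator: √[(62055 − 51529)(56850 − 47524)] = √[10526 × 9326] = 9907.8492
r = 8234 / 9907.8492 ≈ 0.831

0.831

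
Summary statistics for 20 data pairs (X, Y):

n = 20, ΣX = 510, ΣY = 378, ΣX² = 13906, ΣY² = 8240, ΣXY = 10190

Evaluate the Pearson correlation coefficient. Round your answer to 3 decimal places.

0.555

r = (nΣXY − ΣXΣY) / √[(nΣX² − (ΣX)²)(nΣY² − (ΣY)²)]
Numerator: 20×10190 − 510×378 = 11020
Denominator: √[(278120 − 260100)(164800 − 142884)] = √[18020 × 21916] = 19872.7532
r = 11020 / 19872.7532 ≈ 0.555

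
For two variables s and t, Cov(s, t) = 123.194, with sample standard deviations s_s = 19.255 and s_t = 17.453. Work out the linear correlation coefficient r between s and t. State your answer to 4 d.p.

0.3666

r = Cov(s,t) / (s_s · s_t) = 123.194 / (19.255 × 17.453)
  = 123.194 / 336.0575 ≈ 0.3666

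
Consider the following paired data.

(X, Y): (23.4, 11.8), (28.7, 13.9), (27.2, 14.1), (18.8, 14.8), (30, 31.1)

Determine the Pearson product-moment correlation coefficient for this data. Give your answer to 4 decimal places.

n = 5, ΣX = 128.1, ΣY = 85.7, ΣX² = 3364.53, ΣY² = 1717.51, ΣXY = 2269.81
nΣXY − ΣXΣY = 11349.05 − 10978.17 = 370.88
nΣX² − (ΣX)² = 16822.65 − 16409.61 = 413.04; nΣY² − (ΣY)² = 8587.55 − 7344.49 = 1243.06
r = 370.88 / √(413.04 × 1243.06) = 370.88 / 716.5427 ≈ 0.5176

0.5176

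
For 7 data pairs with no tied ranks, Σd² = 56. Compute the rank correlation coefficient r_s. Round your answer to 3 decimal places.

ρ = 1 − 6Σd² / [n(n²−1)] = 1 − 6×56 / (7×48)
  = 1 − 336/336 = 1 − 1.0000 ≈ 0.000

0.000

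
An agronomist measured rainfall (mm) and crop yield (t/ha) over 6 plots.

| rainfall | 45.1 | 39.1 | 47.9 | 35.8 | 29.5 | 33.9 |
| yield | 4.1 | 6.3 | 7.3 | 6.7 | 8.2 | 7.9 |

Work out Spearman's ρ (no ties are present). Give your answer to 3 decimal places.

-0.657

Rank rainfall: 5, 4, 6, 3, 1, 2
Rank yield: 1, 2, 4, 3, 6, 5
d = rank(rainfall) − rank(yield): 4, 2, 2, 0, -5, -3; Σd² = 58
ρ = 1 − 6Σd² / [n(n²−1)] = 1 − 6×58 / (6×35) = 1 − 348/210 ≈ -0.657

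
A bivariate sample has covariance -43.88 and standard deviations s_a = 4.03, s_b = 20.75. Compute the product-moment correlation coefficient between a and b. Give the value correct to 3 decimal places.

-0.525

r = Cov(a,b) / (s_a · s_b) = -43.88 / (4.03 × 20.75)
  = -43.88 / 83.6225 ≈ -0.525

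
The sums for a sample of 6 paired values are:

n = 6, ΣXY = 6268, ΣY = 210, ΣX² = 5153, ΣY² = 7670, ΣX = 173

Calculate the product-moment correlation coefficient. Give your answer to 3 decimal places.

0.927

r = (nΣXY − ΣXΣY) / √[(nΣX² − (ΣX)²)(nΣY² − (ΣY)²)]
Numerator: 6×6268 − 173×210 = 1278
Denominator: √[(30918 − 29929)(46020 − 44100)] = √[989 × 1920] = 1377.9985
r = 1278 / 1377.9985 ≈ 0.927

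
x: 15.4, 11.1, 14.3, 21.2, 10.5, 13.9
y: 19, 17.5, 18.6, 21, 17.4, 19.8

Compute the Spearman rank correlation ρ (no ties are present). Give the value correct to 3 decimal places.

Rank x: 5, 2, 4, 6, 1, 3
Rank y: 4, 2, 3, 6, 1, 5
d = rank(x) − rank(y): 1, 0, 1, 0, 0, -2; Σd² = 6
ρ = 1 − 6Σd² / [n(n²−1)] = 1 − 6×6 / (6×35) = 1 − 36/210 ≈ 0.829

0.829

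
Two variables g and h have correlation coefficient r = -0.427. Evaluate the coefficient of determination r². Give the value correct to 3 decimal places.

0.182

r² = (-0.427)² = 0.182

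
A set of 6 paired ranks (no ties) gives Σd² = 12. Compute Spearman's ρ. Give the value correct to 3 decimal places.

ρ = 1 − 6Σd² / [n(n²−1)] = 1 − 6×12 / (6×35)
  = 1 − 72/210 = 1 − 0.3429 ≈ 0.657

0.657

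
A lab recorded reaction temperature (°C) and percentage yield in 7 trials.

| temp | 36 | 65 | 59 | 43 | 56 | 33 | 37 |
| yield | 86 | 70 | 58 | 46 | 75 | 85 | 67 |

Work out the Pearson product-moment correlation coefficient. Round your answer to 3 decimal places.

n = 7, Σx = 329, Σy = 487, Σx² = 16445, Σy² = 35115, Σxy = 22530
nΣxy − ΣxΣy = 157710 − 160223 = -2513
nΣx² − (Σx)² = 115115 − 108241 = 6874; nΣy² − (Σy)² = 245805 − 237169 = 8636
r = -2513 / √(6874 × 8636) = -2513 / 7704.7949 ≈ -0.326

-0.326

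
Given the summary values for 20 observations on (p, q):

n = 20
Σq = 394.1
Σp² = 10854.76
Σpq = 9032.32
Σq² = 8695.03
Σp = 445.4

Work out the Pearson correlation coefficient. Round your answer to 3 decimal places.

0.274

r = (nΣpq − ΣpΣq) / √[(nΣp² − (Σp)²)(nΣq² − (Σq)²)]
Numerator: 20×9032.32 − 445.4×394.1 = 5114.26
Denominator: √[(217095.2 − 198381.16)(173900.6 − 155314.81)] = √[18714.04 × 18585.79] = 18649.8048
r = 5114.26 / 18649.8048 ≈ 0.274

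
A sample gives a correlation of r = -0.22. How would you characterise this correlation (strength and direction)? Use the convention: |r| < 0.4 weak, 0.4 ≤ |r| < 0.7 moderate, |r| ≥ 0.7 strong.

weak negative

r = -0.22 < 0 so the relationship is negative.
|r| = 0.22, which falls in the weak range.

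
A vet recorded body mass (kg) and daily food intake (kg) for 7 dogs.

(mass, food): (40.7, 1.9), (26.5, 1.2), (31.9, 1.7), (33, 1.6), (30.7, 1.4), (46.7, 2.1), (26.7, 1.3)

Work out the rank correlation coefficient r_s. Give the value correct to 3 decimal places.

0.964

Rank mass: 6, 1, 4, 5, 3, 7, 2
Rank food: 6, 1, 5, 4, 3, 7, 2
d = rank(mass) − rank(food): 0, 0, -1, 1, 0, 0, 0; Σd² = 2
ρ = 1 − 6Σd² / [n(n²−1)] = 1 − 6×2 / (7×48) = 1 − 12/336 ≈ 0.964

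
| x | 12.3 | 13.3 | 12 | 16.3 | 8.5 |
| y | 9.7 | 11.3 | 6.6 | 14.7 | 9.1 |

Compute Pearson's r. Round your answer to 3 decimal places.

n = 5, Σx = 62.4, Σy = 51.4, Σx² = 810.12, Σy² = 564.24, Σxy = 665.76
nΣxy − ΣxΣy = 3328.8 − 3207.36 = 121.44
nΣx² − (Σx)² = 4050.6 − 3893.76 = 156.84; nΣy² − (Σy)² = 2821.2 − 2641.96 = 179.24
r = 121.44 / √(156.84 × 179.24) = 121.44 / 167.6663 ≈ 0.724

0.724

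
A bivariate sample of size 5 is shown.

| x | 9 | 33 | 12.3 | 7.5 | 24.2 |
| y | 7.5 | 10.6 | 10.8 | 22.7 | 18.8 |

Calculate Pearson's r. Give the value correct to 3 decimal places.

-0.127

n = 5, Σx = 86, Σy = 70.4, Σx² = 1963.18, Σy² = 1153.98, Σxy = 1175.35
nΣxy − ΣxΣy = 5876.75 − 6054.4 = -177.65
nΣx² − (Σx)² = 9815.9 − 7396 = 2419.9; nΣy² − (Σy)² = 5769.9 − 4956.16 = 813.74
r = -177.65 / √(2419.9 × 813.74) = -177.65 / 1403.2710 ≈ -0.127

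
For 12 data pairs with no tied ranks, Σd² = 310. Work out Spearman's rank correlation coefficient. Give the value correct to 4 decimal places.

ρ = 1 − 6Σd² / [n(n²−1)] = 1 − 6×310 / (12×143)
  = 1 − 1860/1716 = 1 − 1.08392 ≈ -0.0839

-0.0839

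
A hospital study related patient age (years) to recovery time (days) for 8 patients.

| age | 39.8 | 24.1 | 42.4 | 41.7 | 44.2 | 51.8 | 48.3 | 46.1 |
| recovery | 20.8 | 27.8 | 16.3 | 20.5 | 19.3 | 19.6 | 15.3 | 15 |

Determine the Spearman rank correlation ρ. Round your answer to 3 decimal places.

-0.714

Rank age: 2, 1, 4, 3, 5, 8, 7, 6
Rank recovery: 7, 8, 3, 6, 4, 5, 2, 1
d = rank(age) − rank(recovery): -5, -7, 1, -3, 1, 3, 5, 5; Σd² = 144
ρ = 1 − 6Σd² / [n(n²−1)] = 1 − 6×144 / (8×63) = 1 − 864/504 ≈ -0.714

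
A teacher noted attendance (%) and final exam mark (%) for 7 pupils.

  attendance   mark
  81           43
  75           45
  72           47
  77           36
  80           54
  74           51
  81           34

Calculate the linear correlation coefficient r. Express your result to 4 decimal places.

-0.3274

n = 7, Σx = 540, Σy = 310, Σx² = 41736, Σy² = 14052, Σxy = 23862
nΣxy − ΣxΣy = 167034 − 167400 = -366
nΣx² − (Σx)² = 292152 − 291600 = 552; nΣy² − (Σy)² = 98364 − 96100 = 2264
r = -366 / √(552 × 2264) = -366 / 1117.9123 ≈ -0.3274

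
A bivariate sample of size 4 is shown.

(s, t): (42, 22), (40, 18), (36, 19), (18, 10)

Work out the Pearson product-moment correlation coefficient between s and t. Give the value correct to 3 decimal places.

0.962

n = 4, Σs = 136, Σt = 69, Σs² = 4984, Σt² = 1269, Σst = 2508
nΣst − ΣsΣt = 10032 − 9384 = 648
nΣs² − (Σs)² = 19936 − 18496 = 1440; nΣt² − (Σt)² = 5076 − 4761 = 315
r = 648 / √(1440 × 315) = 648 / 673.4983 ≈ 0.962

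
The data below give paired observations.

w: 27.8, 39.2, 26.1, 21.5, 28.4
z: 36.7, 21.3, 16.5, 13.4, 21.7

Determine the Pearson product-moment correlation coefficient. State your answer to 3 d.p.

0.239

n = 5, Σw = 143, Σz = 109.6, Σw² = 4259.5, Σz² = 2723.28, Σwz = 3190.25
nΣwz − ΣwΣz = 15951.25 − 15672.8 = 278.45
nΣw² − (Σw)² = 21297.5 − 20449 = 848.5; nΣz² − (Σz)² = 13616.4 − 12012.16 = 1604.24
r = 278.45 / √(848.5 × 1604.24) = 278.45 / 1166.7037 ≈ 0.239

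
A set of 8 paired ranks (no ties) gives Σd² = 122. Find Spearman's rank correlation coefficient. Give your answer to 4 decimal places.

-0.4524

ρ = 1 − 6Σd² / [n(n²−1)] = 1 − 6×122 / (8×63)
  = 1 − 732/504 = 1 − 1.45238 ≈ -0.4524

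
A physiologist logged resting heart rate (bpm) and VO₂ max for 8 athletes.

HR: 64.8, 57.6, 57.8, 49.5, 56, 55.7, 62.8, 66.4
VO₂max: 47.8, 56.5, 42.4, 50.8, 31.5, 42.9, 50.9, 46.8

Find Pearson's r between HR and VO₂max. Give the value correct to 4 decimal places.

n = 8, Σx = 470.6, Σy = 369.6, Σx² = 27899.18, Σy² = 17469.2, Σxy = 21774.73
nΣxy − ΣxΣy = 174197.84 − 173933.76 = 264.08
nΣx² − (Σx)² = 223193.44 − 221464.36 = 1729.08; nΣy² − (Σy)² = 139753.6 − 136604.16 = 3149.44
r = 264.08 / √(1729.08 × 3149.44) = 264.08 / 2333.5882 ≈ 0.1132

0.1132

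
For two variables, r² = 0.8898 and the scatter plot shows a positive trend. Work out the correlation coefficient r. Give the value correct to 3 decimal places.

|r| = √0.8898 = 0.943
The association is positive, so r = 0.943.

0.943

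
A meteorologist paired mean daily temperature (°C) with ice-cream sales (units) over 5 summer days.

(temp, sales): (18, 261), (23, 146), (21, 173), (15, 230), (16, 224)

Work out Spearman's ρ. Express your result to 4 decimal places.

Rank temp: 3, 5, 4, 1, 2
Rank sales: 5, 1, 2, 4, 3
d = rank(temp) − rank(sales): -2, 4, 2, -3, -1; Σd² = 34
ρ = 1 − 6Σd² / [n(n²−1)] = 1 − 6×34 / (5×24) = 1 − 204/120 ≈ -0.7000

-0.7000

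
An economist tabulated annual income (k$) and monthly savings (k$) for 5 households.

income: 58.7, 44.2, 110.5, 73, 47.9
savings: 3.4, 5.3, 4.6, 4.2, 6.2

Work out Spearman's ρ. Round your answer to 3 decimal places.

Rank income: 3, 1, 5, 4, 2
Rank savings: 1, 4, 3, 2, 5
d = rank(income) − rank(savings): 2, -3, 2, 2, -3; Σd² = 30
ρ = 1 − 6Σd² / [n(n²−1)] = 1 − 6×30 / (5×24) = 1 − 180/120 ≈ -0.500

-0.500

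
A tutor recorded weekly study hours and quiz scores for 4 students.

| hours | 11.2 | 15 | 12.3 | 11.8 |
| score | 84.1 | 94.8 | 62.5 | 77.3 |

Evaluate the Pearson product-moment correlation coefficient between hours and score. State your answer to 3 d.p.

0.546

n = 4, Σx = 50.3, Σy = 318.7, Σx² = 640.97, Σy² = 25941.39, Σxy = 4044.81
nΣxy − ΣxΣy = 16179.24 − 16030.61 = 148.63
nΣx² − (Σx)² = 2563.88 − 2530.09 = 33.79; nΣy² − (Σy)² = 103765.56 − 101569.69 = 2195.87
r = 148.63 / √(33.79 × 2195.87) = 148.63 / 272.3939 ≈ 0.546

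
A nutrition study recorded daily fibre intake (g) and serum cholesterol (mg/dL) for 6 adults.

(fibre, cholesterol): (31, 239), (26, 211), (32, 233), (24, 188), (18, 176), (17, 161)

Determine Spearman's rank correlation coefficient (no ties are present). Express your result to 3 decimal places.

Rank fibre: 5, 4, 6, 3, 2, 1
Rank cholesterol: 6, 4, 5, 3, 2, 1
d = rank(fibre) − rank(cholesterol): -1, 0, 1, 0, 0, 0; Σd² = 2
ρ = 1 − 6Σd² / [n(n²−1)] = 1 − 6×2 / (6×35) = 1 − 12/210 ≈ 0.943

0.943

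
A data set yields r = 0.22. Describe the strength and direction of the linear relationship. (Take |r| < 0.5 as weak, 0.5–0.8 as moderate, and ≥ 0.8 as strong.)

r = 0.22 > 0 so the relationship is positive.
|r| = 0.22, which falls in the weak range.

weak positive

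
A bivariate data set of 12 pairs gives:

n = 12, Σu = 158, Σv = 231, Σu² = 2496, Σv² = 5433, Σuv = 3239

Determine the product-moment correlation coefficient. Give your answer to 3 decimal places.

0.308

r = (nΣuv − ΣuΣv) / √[(nΣu² − (Σu)²)(nΣv² − (Σv)²)]
Numerator: 12×3239 − 158×231 = 2370
Denominator: √[(29952 − 24964)(65196 − 53361)] = √[4988 × 11835] = 7683.2923
r = 2370 / 7683.2923 ≈ 0.308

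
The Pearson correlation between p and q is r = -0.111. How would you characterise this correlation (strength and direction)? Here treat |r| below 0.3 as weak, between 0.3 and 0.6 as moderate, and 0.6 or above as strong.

r = -0.111 < 0 so the relationship is negative.
|r| = 0.111, which falls in the weak range.

weak negative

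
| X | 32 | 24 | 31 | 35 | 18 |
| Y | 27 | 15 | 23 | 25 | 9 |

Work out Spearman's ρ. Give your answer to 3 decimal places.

0.900

Rank X: 4, 2, 3, 5, 1
Rank Y: 5, 2, 3, 4, 1
d = rank(X) − rank(Y): -1, 0, 0, 1, 0; Σd² = 2
ρ = 1 − 6Σd² / [n(n²−1)] = 1 − 6×2 / (5×24) = 1 − 12/120 ≈ 0.900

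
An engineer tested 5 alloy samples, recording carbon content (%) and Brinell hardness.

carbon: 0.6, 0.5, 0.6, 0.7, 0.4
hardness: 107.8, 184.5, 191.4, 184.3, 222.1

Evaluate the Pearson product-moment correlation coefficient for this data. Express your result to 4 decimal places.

n = 5, Σx = 2.8, Σy = 890.1, Σx² = 1.62, Σy² = 165589.95, Σxy = 489.62
nΣxy − ΣxΣy = 2448.1 − 2492.28 = -44.18
nΣx² − (Σx)² = 8.1 − 7.84 = 0.26; nΣy² − (Σy)² = 827949.75 − 792278.01 = 35671.74
r = -44.18 / √(0.26 × 35671.74) = -44.18 / 96.3050 ≈ -0.4588

-0.4588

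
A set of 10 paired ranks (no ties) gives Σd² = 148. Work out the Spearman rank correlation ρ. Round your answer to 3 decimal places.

0.103

ρ = 1 − 6Σd² / [n(n²−1)] = 1 − 6×148 / (10×99)
  = 1 − 888/990 = 1 − 0.8970 ≈ 0.103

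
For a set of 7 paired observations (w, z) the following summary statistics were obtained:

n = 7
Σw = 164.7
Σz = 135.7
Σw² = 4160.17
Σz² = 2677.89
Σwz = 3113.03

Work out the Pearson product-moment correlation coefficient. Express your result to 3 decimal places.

r = (nΣwz − ΣwΣz) / √[(nΣw² − (Σw)²)(nΣz² − (Σz)²)]
Numerator: 7×3113.03 − 164.7×135.7 = -558.58
Denominator: √[(29121.19 − 27126.09)(18745.23 − 18414.49)] = √[1995.1 × 330.74] = 812.3173
r = -558.58 / 812.3173 ≈ -0.688

-0.688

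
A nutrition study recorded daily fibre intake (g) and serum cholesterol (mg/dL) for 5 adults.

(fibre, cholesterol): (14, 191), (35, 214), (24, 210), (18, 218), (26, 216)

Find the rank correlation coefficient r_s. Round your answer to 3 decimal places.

Rank fibre: 1, 5, 3, 2, 4
Rank cholesterol: 1, 3, 2, 5, 4
d = rank(fibre) − rank(cholesterol): 0, 2, 1, -3, 0; Σd² = 14
ρ = 1 − 6Σd² / [n(n²−1)] = 1 − 6×14 / (5×24) = 1 − 84/120 ≈ 0.300

0.300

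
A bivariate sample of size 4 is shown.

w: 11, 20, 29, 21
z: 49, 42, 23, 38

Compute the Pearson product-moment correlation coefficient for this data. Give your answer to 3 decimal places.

n = 4, Σw = 81, Σz = 152, Σw² = 1803, Σz² = 6138, Σwz = 2844
nΣwz − ΣwΣz = 11376 − 12312 = -936
nΣw² − (Σw)² = 7212 − 6561 = 651; nΣz² − (Σz)² = 24552 − 23104 = 1448
r = -936 / √(651 × 1448) = -936 / 970.9006 ≈ -0.964

-0.964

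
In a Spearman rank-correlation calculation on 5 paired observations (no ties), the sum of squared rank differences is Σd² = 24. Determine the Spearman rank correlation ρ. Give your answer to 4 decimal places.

ρ = 1 − 6Σd² / [n(n²−1)] = 1 − 6×24 / (5×24)
  = 1 − 144/120 = 1 − 1.20000 ≈ -0.2000

-0.2000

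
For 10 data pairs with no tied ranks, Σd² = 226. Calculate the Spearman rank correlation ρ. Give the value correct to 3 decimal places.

ρ = 1 − 6Σd² / [n(n²−1)] = 1 − 6×226 / (10×99)
  = 1 − 1356/990 = 1 − 1.3697 ≈ -0.370

-0.370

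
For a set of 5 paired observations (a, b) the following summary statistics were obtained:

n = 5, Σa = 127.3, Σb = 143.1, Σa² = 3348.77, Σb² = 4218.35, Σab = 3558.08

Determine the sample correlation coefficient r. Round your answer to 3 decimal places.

-0.741

r = (nΣab − ΣaΣb) / √[(nΣa² − (Σa)²)(nΣb² − (Σb)²)]
Numerator: 5×3558.08 − 127.3×143.1 = -426.23
Denominator: √[(16743.85 − 16205.29)(21091.75 − 20477.61)] = √[538.56 × 614.14] = 575.1098
r = -426.23 / 575.1098 ≈ -0.741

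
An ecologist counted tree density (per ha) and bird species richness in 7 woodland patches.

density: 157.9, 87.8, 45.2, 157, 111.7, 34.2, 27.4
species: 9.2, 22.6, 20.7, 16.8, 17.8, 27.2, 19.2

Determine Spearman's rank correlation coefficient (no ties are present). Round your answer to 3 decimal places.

-0.750

Rank density: 7, 4, 3, 6, 5, 2, 1
Rank species: 1, 6, 5, 2, 3, 7, 4
d = rank(density) − rank(species): 6, -2, -2, 4, 2, -5, -3; Σd² = 98
ρ = 1 − 6Σd² / [n(n²−1)] = 1 − 6×98 / (7×48) = 1 − 588/336 ≈ -0.750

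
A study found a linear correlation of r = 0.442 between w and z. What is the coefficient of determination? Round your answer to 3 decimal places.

0.195

r² = (0.442)² = 0.195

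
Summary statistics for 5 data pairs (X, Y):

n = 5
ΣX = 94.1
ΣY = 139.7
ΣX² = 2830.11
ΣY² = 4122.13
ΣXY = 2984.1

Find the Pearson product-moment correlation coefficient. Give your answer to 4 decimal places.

r = (nΣXY − ΣXΣY) / √[(nΣX² − (ΣX)²)(nΣY² − (ΣY)²)]
Numerator: 5×2984.1 − 94.1×139.7 = 1774.73
Denominator: √[(14150.55 − 8854.81)(20610.65 − 19516.09)] = √[5295.74 × 1094.56] = 2407.5932
r = 1774.73 / 2407.5932 ≈ 0.7371

0.7371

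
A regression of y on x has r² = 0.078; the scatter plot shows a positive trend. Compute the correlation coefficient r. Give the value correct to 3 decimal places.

|r| = √0.078 = 0.279
The association is positive, so r = 0.279.

0.279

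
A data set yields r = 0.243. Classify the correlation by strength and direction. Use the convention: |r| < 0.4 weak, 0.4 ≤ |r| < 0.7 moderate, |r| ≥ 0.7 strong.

weak positive

r = 0.243 > 0 so the relationship is positive.
|r| = 0.243, which falls in the weak range.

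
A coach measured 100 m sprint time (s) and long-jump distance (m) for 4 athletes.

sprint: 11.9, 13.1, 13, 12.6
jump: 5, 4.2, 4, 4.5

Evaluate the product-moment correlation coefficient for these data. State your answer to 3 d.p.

-0.964

n = 4, Σx = 50.6, Σy = 17.7, Σx² = 640.98, Σy² = 78.89, Σxy = 223.22
nΣxy − ΣxΣy = 892.88 − 895.62 = -2.74
nΣx² − (Σx)² = 2563.92 − 2560.36 = 3.56; nΣy² − (Σy)² = 315.56 − 313.29 = 2.27
r = -2.74 / √(3.56 × 2.27) = -2.74 / 2.8427 ≈ -0.964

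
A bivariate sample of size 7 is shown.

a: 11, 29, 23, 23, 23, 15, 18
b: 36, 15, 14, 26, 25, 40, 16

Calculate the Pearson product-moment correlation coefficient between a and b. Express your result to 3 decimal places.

-0.733

n = 7, Σa = 142, Σb = 172, Σa² = 3098, Σb² = 4874, Σab = 3214
nΣab − ΣaΣb = 22498 − 24424 = -1926
nΣa² − (Σa)² = 21686 − 20164 = 1522; nΣb² − (Σb)² = 34118 − 29584 = 4534
r = -1926 / √(1522 × 4534) = -1926 / 2626.9275 ≈ -0.733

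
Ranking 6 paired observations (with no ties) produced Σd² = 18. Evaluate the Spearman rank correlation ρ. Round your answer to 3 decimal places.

ρ = 1 − 6Σd² / [n(n²−1)] = 1 − 6×18 / (6×35)
  = 1 − 108/210 = 1 − 0.5143 ≈ 0.486

0.486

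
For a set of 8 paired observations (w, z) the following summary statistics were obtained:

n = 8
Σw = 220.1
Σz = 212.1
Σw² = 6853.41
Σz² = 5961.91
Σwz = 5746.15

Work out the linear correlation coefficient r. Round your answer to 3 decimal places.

-0.172

r = (nΣwz − ΣwΣz) / √[(nΣw² − (Σw)²)(nΣz² − (Σz)²)]
Numerator: 8×5746.15 − 220.1×212.1 = -714.01
Denominator: √[(54827.28 − 48444.01)(47695.28 − 44986.41)] = √[6383.27 × 2708.87] = 4158.2988
r = -714.01 / 4158.2988 ≈ -0.172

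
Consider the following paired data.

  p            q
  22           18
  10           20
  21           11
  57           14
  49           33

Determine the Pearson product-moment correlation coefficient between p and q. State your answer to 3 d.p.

0.278

n = 5, Σp = 159, Σq = 96, Σp² = 6675, Σq² = 2130, Σpq = 3242
nΣpq − ΣpΣq = 16210 − 15264 = 946
nΣp² − (Σp)² = 33375 − 25281 = 8094; nΣq² − (Σq)² = 10650 − 9216 = 1434
r = 946 / √(8094 × 1434) = 946 / 3406.8748 ≈ 0.278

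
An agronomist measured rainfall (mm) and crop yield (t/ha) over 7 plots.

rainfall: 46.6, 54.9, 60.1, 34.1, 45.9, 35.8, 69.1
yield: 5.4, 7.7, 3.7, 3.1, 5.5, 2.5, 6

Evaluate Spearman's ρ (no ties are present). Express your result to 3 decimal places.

0.643

Rank rainfall: 4, 5, 6, 1, 3, 2, 7
Rank yield: 4, 7, 3, 2, 5, 1, 6
d = rank(rainfall) − rank(yield): 0, -2, 3, -1, -2, 1, 1; Σd² = 20
ρ = 1 − 6Σd² / [n(n²−1)] = 1 − 6×20 / (7×48) = 1 − 120/336 ≈ 0.643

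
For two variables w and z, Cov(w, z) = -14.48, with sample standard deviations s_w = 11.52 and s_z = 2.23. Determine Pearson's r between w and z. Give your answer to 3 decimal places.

r = Cov(w,z) / (s_w · s_z) = -14.48 / (11.52 × 2.23)
  = -14.48 / 25.6896 ≈ -0.564

-0.564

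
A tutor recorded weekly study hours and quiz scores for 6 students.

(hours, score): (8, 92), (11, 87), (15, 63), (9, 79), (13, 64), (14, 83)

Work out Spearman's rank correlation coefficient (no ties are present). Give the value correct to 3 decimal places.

Rank hours: 1, 3, 6, 2, 4, 5
Rank score: 6, 5, 1, 3, 2, 4
d = rank(hours) − rank(score): -5, -2, 5, -1, 2, 1; Σd² = 60
ρ = 1 − 6Σd² / [n(n²−1)] = 1 − 6×60 / (6×35) = 1 − 360/210 ≈ -0.714

-0.714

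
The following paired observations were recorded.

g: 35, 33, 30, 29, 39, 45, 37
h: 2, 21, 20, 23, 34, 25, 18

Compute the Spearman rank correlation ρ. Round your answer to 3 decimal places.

0.321

Rank g: 4, 3, 2, 1, 6, 7, 5
Rank h: 1, 4, 3, 5, 7, 6, 2
d = rank(g) − rank(h): 3, -1, -1, -4, -1, 1, 3; Σd² = 38
ρ = 1 − 6Σd² / [n(n²−1)] = 1 − 6×38 / (7×48) = 1 − 228/336 ≈ 0.321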